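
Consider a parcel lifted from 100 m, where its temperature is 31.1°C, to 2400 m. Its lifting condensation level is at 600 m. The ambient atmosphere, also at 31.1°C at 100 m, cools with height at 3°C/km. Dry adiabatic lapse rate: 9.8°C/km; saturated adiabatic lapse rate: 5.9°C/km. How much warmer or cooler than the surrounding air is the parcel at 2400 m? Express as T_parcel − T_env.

-8.62°C (parcel cooler than environment)

Parcel:
  100 → 600 m (dry, 9.8°C/km): ΔT = -9.8 × 0.5 = -4.9°C → T = 26.2°C
  600 → 2400 m (saturated, 5.9°C/km): ΔT = -5.9 × 1.8 = -10.62°C → T = 15.58°C
Environment:
  100 → 2400 m (environment, 3°C/km): ΔT = -3 × 2.3 = -6.9°C → T = 24.2°C
T_parcel − T_env = 15.58 − 24.2 = -8.62°C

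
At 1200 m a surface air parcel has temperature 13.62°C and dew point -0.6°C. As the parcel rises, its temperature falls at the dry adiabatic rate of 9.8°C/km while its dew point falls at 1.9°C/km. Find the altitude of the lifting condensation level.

3000 m

T and T_d converge at 9.8 − 1.9 = 7.9°C per km
Height above start = (13.62 − (-0.6)) / 7.9 = 1.8 km
LCL altitude = 1200 m + 1800 m = 3000 m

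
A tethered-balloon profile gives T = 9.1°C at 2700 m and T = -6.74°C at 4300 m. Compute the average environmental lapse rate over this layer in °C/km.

9.9°C/km

Γ = −ΔT/Δz = (9.1 − (-6.74)) / (4300 − 2700) m
  = 15.84°C / 1.6 km = 9.9°C/km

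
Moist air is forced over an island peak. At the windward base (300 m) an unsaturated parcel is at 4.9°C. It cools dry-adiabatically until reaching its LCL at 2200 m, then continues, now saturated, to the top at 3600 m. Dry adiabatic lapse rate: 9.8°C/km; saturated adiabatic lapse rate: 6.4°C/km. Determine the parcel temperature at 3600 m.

From 300 m to 2200 m (dry): cools by 9.8 × 1.9 = 18.62°C, giving -13.72°C.
From 2200 m to 3600 m (saturated): cools by 6.4 × 1.4 = 8.96°C, giving -22.68°C.

-22.68°C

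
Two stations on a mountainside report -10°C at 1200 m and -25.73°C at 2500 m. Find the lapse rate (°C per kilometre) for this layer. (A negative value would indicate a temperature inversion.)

12.1°C/km

Γ = −ΔT/Δz = (-10 − (-25.73)) / (2500 − 1200) m
  = 15.73°C / 1.3 km = 12.1°C/km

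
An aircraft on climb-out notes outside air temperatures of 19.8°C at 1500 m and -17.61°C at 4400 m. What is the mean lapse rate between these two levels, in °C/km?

12.9°C/km

Γ = −ΔT/Δz = (19.8 − (-17.61)) / (4400 − 1500) m
  = 37.41°C / 2.9 km = 12.9°C/km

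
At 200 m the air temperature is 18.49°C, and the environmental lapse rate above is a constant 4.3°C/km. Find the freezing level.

Height above start = (18.49 − 0) / 4.3 = 4.3 km
Altitude = 200 m + 4300 m = 4500 m

4500 m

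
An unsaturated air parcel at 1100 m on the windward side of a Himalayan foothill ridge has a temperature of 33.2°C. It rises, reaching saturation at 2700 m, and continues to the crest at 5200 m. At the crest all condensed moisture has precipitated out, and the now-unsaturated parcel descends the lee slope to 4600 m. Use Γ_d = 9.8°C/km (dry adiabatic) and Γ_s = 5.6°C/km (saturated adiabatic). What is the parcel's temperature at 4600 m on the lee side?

9.4°C

1100 → 2700 m (dry, 9.8°C/km): ΔT = -9.8 × 1.6 = -15.68°C → T = 17.52°C
2700 → 5200 m (saturated, 5.6°C/km): ΔT = -5.6 × 2.5 = -14°C → T = 3.52°C
5200 → 4600 m (dry descent, 9.8°C/km): ΔT = +9.8 × 0.6 = +5.88°C → T = 9.4°C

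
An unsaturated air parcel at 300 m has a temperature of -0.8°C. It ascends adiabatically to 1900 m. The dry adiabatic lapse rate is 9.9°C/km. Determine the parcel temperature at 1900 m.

-16.64°C

From 300 m to 1900 m (dry adiabatic): cools by 9.9 × 1.6 = 15.84°C, giving -16.64°C.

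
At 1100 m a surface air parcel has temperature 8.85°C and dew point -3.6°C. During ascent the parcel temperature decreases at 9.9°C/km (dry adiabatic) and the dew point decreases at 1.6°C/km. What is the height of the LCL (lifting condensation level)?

T and T_d converge at 9.9 − 1.6 = 8.3°C per km
Height above start = (8.85 − (-3.6)) / 8.3 = 1.5 km
LCL altitude = 1100 m + 1500 m = 2600 m

2600 m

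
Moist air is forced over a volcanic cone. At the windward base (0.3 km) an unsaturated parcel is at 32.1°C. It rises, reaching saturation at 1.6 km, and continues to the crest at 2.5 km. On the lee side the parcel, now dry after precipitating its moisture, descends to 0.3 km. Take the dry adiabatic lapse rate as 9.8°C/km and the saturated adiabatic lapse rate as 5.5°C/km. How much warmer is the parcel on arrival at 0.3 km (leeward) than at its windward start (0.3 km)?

+3.87°C

300–1600 m, dry: Δz = 1.3 km ⇒ ΔT = -12.74°C; T = 19.36°C
1600–2500 m, saturated: Δz = 0.9 km ⇒ ΔT = -4.95°C; T = 14.41°C
2500–300 m, dry descent: Δz = 2.2 km ⇒ ΔT = +21.56°C; T = 35.97°C
Net change vs windward start: 35.97 − 32.1 = +3.87°C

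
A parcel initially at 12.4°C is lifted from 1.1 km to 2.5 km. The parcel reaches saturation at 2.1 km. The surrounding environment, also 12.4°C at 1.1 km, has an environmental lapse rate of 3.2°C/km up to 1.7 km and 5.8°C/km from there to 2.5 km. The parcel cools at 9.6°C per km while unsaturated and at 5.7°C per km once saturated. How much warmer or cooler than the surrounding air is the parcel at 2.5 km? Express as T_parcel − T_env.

-5.32°C (parcel cooler than environment)

Parcel:
  1100 → 2100 m (dry, 9.6°C/km): ΔT = -9.6 × 1 = -9.6°C → T = 2.8°C
  2100 → 2500 m (saturated, 5.7°C/km): ΔT = -5.7 × 0.4 = -2.28°C → T = 0.52°C
Environment:
  1100 → 1700 m (environment, lower layer, 3.2°C/km): ΔT = -3.2 × 0.6 = -1.92°C → T = 10.48°C
  1700 → 2500 m (environment, upper layer, 5.8°C/km): ΔT = -5.8 × 0.8 = -4.64°C → T = 5.84°C
T_parcel − T_env = 0.52 − 5.84 = -5.32°C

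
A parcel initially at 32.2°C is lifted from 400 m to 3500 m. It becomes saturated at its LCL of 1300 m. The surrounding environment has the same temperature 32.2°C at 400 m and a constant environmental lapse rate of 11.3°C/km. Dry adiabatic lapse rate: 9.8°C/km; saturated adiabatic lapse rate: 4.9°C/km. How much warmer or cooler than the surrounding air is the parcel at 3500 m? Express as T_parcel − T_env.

+15.43°C (parcel warmer than environment)

Parcel:
  400–1300 m, dry: Δz = 0.9 km ⇒ ΔT = -8.82°C; T = 23.38°C
  1300–3500 m, saturated: Δz = 2.2 km ⇒ ΔT = -10.78°C; T = 12.6°C
Environment:
  400–3500 m, environment: Δz = 3.1 km ⇒ ΔT = -35.03°C; T = -2.83°C
T_parcel − T_env = 12.6 − (-2.83) = +15.43°C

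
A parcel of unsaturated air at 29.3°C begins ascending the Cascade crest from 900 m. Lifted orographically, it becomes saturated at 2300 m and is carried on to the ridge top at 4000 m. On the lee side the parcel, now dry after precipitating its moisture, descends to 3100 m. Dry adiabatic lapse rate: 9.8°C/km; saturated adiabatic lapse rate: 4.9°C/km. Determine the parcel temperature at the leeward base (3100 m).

16.07°C

From 900 m to 2300 m (dry): cools by 9.8 × 1.4 = 13.72°C, giving 15.58°C.
From 2300 m to 4000 m (saturated): cools by 4.9 × 1.7 = 8.33°C, giving 7.25°C.
From 4000 m to 3100 m (dry descent): warms by 9.8 × 0.9 = 8.82°C, giving 16.07°C.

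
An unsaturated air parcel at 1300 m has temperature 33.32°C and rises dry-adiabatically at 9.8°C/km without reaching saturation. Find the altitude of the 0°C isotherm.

4700 m

Height above start = (33.32 − 0) / 9.8 = 3.4 km
Altitude = 1300 m + 3400 m = 4700 m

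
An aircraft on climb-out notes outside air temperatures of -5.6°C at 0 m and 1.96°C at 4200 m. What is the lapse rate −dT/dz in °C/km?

Γ = −ΔT/Δz = (-5.6 − 1.96) / (4200 − 0) m
  = -7.56°C / 4.2 km = -1.8°C/km

-1.8°C/km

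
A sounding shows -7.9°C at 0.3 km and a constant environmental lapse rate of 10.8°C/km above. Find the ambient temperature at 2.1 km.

-27.34°C

From 300 m to 2100 m (environmental): cools by 10.8 × 1.8 = 19.44°C, giving -27.34°C.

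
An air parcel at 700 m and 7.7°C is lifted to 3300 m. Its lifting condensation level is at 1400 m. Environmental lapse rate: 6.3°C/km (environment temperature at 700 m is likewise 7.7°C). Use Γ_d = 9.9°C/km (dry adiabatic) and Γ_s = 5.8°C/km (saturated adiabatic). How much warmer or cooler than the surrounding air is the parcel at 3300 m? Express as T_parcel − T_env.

Parcel:
  700–1400 m, dry: Δz = 0.7 km ⇒ ΔT = -6.93°C; T = 0.77°C
  1400–3300 m, saturated: Δz = 1.9 km ⇒ ΔT = -11.02°C; T = -10.25°C
Environment:
  700–3300 m, environment: Δz = 2.6 km ⇒ ΔT = -16.38°C; T = -8.68°C
T_parcel − T_env = -10.25 − (-8.68) = -1.57°C

-1.57°C (parcel cooler than environment)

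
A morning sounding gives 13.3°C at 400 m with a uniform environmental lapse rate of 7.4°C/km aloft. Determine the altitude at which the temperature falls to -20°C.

4900 m

Height above start = (13.3 − (-20)) / 7.4 = 4.5 km
Altitude = 400 m + 4500 m = 4900 m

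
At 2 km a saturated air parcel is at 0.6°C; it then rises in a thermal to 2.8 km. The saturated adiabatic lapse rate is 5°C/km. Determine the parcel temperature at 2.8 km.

Saturated adiabatic to 2800 m: -5 × 0.8 km = -4°C, so T = -3.4°C.

-3.4°C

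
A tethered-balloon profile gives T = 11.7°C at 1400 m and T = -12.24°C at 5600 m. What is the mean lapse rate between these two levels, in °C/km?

5.7°C/km

Γ = −ΔT/Δz = (11.7 − (-12.24)) / (5600 − 1400) m
  = 23.94°C / 4.2 km = 5.7°C/km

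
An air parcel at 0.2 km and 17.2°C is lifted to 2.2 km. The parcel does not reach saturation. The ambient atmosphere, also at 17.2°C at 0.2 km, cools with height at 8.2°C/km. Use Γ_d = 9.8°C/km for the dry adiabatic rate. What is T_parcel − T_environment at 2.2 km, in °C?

Parcel:
  200 → 2200 m (dry, 9.8°C/km): ΔT = -9.8 × 2 = -19.6°C → T = -2.4°C
Environment:
  200 → 2200 m (environment, 8.2°C/km): ΔT = -8.2 × 2 = -16.4°C → T = 0.8°C
T_parcel − T_env = -2.4 − 0.8 = -3.2°C

-3.2°C (parcel cooler than environment)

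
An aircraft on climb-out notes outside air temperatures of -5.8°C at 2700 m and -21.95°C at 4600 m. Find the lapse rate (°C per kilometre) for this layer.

Γ = −ΔT/Δz = (-5.8 − (-21.95)) / (4600 − 2700) m
  = 16.15°C / 1.9 km = 8.5°C/km

8.5°C/km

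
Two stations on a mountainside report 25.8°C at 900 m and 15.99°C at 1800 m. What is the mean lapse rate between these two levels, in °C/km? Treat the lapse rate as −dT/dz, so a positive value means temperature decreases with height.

10.9°C/km

Γ = −ΔT/Δz = (25.8 − 15.99) / (1800 − 900) m
  = 9.81°C / 0.9 km = 10.9°C/km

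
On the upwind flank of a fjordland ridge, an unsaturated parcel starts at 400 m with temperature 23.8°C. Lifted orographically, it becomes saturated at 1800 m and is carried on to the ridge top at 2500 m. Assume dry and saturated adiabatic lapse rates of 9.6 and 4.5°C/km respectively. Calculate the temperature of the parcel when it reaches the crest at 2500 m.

7.21°C

400 → 1800 m (dry, 9.6°C/km): ΔT = -9.6 × 1.4 = -13.44°C → T = 10.36°C
1800 → 2500 m (saturated, 4.5°C/km): ΔT = -4.5 × 0.7 = -3.15°C → T = 7.21°C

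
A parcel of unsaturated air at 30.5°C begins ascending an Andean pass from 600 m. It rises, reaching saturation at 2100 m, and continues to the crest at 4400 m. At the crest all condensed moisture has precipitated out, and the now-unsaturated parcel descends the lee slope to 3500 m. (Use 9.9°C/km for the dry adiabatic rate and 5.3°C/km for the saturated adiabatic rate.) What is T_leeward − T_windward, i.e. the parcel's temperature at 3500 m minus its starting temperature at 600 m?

From 600 m to 2100 m (dry): cools by 9.9 × 1.5 = 14.85°C, giving 15.65°C.
From 2100 m to 4400 m (saturated): cools by 5.3 × 2.3 = 12.19°C, giving 3.46°C.
From 4400 m to 3500 m (dry descent): warms by 9.9 × 0.9 = 8.91°C, giving 12.37°C.
Net change vs windward start: 12.37 − 30.5 = -18.13°C

-18.13°C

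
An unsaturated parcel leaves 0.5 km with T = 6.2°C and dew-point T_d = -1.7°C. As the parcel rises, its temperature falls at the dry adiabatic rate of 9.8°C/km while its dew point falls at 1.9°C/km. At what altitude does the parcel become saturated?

1.5 km

T and T_d converge at 9.8 − 1.9 = 7.9°C per km
Height above start = (6.2 − (-1.7)) / 7.9 = 1 km
LCL altitude = 500 m + 1000 m = 1500 m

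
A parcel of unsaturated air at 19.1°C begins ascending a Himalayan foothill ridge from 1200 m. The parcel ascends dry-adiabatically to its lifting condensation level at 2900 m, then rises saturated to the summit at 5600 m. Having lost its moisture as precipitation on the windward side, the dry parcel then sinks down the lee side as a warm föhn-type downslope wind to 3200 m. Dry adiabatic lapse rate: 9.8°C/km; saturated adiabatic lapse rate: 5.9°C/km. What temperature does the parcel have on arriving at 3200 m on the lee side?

10.03°C

1200 → 2900 m (dry, 9.8°C/km): ΔT = -9.8 × 1.7 = -16.66°C → T = 2.44°C
2900 → 5600 m (saturated, 5.9°C/km): ΔT = -5.9 × 2.7 = -15.93°C → T = -13.49°C
5600 → 3200 m (dry descent, 9.8°C/km): ΔT = +9.8 × 2.4 = +23.52°C → T = 10.03°C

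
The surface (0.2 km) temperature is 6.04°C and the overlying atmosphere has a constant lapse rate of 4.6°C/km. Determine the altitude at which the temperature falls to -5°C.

Height above start = (6.04 − (-5)) / 4.6 = 2.4 km
Altitude = 200 m + 2400 m = 2600 m

2.6 km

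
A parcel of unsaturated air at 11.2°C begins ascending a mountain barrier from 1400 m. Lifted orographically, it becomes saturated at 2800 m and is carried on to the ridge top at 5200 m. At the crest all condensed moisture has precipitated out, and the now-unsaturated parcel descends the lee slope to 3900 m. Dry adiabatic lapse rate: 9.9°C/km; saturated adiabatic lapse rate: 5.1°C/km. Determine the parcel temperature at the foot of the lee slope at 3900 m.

1400–2800 m, dry: Δz = 1.4 km ⇒ ΔT = -13.86°C; T = -2.66°C
2800–5200 m, saturated: Δz = 2.4 km ⇒ ΔT = -12.24°C; T = -14.9°C
5200–3900 m, dry descent: Δz = 1.3 km ⇒ ΔT = +12.87°C; T = -2.03°C

-2.03°C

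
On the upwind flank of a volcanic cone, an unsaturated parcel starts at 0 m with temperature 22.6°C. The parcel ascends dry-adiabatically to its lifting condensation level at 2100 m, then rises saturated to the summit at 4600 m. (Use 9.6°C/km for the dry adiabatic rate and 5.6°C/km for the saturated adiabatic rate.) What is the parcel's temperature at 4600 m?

Dry to 2100 m: -9.6 × 2.1 km = -20.16°C, so T = 2.44°C.
Saturated to 4600 m: -5.6 × 2.5 km = -14°C, so T = -11.56°C.

-11.56°C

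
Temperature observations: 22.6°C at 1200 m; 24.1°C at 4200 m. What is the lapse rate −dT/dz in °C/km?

-0.5°C/km

Γ = −ΔT/Δz = (22.6 − 24.1) / (4200 − 1200) m
  = -1.5°C / 3 km = -0.5°C/km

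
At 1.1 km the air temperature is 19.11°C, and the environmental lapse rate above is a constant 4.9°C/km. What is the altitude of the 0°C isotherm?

Height above start = (19.11 − 0) / 4.9 = 3.9 km
Altitude = 1100 m + 3900 m = 5000 m

5 km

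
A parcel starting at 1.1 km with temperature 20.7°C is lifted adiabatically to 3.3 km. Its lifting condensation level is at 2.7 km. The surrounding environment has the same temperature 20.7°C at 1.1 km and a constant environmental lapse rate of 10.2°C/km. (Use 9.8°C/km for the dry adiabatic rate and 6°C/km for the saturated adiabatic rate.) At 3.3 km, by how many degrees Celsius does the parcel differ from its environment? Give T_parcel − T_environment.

Parcel:
  Dry to 2700 m: -9.8 × 1.6 km = -15.68°C, so T = 5.02°C.
  Saturated to 3300 m: -6 × 0.6 km = -3.6°C, so T = 1.42°C.
Environment:
  Environment to 3300 m: -10.2 × 2.2 km = -22.44°C, so T = -1.74°C.
T_parcel − T_env = 1.42 − (-1.74) = +3.16°C

+3.16°C (parcel warmer than environment)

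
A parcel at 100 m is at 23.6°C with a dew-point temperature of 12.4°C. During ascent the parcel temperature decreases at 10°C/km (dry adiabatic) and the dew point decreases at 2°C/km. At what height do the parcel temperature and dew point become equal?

T and T_d converge at 10 − 2 = 8°C per km
Height above start = (23.6 − 12.4) / 8 = 1.4 km
LCL altitude = 100 m + 1400 m = 1500 m

1500 m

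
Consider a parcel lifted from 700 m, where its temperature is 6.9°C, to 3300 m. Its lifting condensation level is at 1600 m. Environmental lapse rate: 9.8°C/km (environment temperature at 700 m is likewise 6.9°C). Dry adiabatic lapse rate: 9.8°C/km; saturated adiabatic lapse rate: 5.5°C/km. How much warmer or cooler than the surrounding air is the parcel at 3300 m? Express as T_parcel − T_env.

+7.31°C (parcel warmer than environment)

Parcel:
  700–1600 m, dry: Δz = 0.9 km ⇒ ΔT = -8.82°C; T = -1.92°C
  1600–3300 m, saturated: Δz = 1.7 km ⇒ ΔT = -9.35°C; T = -11.27°C
Environment:
  700–3300 m, environment: Δz = 2.6 km ⇒ ΔT = -25.48°C; T = -18.58°C
T_parcel − T_env = -11.27 − (-18.58) = +7.31°C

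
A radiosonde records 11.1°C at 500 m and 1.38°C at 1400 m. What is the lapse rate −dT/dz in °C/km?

Γ = −ΔT/Δz = (11.1 − 1.38) / (1400 − 500) m
  = 9.72°C / 0.9 km = 10.8°C/km

10.8°C/km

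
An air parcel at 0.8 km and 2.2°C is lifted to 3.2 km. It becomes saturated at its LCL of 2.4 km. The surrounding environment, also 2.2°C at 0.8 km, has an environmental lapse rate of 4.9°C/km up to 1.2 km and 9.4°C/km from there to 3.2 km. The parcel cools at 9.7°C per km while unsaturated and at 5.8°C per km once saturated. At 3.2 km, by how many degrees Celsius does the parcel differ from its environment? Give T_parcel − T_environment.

Parcel:
  800 → 2400 m (dry, 9.7°C/km): ΔT = -9.7 × 1.6 = -15.52°C → T = -13.32°C
  2400 → 3200 m (saturated, 5.8°C/km): ΔT = -5.8 × 0.8 = -4.64°C → T = -17.96°C
Environment:
  800 → 1200 m (environment, lower layer, 4.9°C/km): ΔT = -4.9 × 0.4 = -1.96°C → T = 0.24°C
  1200 → 3200 m (environment, upper layer, 9.4°C/km): ΔT = -9.4 × 2 = -18.8°C → T = -18.56°C
T_parcel − T_env = -17.96 − (-18.56) = +0.6°C

+0.6°C (parcel warmer than environment)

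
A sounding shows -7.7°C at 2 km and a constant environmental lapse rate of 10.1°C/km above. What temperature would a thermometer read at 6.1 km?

-49.11°C

2000 → 6100 m (environmental, 10.1°C/km): ΔT = -10.1 × 4.1 = -41.41°C → T = -49.11°C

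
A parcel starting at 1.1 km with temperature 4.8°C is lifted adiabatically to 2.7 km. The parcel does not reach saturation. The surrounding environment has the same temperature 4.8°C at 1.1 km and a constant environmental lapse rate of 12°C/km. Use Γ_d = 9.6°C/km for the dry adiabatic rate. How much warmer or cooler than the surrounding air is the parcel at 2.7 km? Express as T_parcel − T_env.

+3.84°C (parcel warmer than environment)

Parcel:
  1100–2700 m, dry: Δz = 1.6 km ⇒ ΔT = -15.36°C; T = -10.56°C
Environment:
  1100–2700 m, environment: Δz = 1.6 km ⇒ ΔT = -19.2°C; T = -14.4°C
T_parcel − T_env = -10.56 − (-14.4) = +3.84°C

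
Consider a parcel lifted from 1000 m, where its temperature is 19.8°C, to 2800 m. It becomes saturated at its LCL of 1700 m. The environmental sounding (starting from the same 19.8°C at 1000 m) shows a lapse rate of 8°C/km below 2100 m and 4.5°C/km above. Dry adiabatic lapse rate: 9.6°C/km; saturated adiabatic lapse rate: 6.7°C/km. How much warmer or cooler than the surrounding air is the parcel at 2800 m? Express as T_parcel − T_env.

Parcel:
  1000 → 1700 m (dry, 9.6°C/km): ΔT = -9.6 × 0.7 = -6.72°C → T = 13.08°C
  1700 → 2800 m (saturated, 6.7°C/km): ΔT = -6.7 × 1.1 = -7.37°C → T = 5.71°C
Environment:
  1000 → 2100 m (environment, lower layer, 8°C/km): ΔT = -8 × 1.1 = -8.8°C → T = 11°C
  2100 → 2800 m (environment, upper layer, 4.5°C/km): ΔT = -4.5 × 0.7 = -3.15°C → T = 7.85°C
T_parcel − T_env = 5.71 − 7.85 = -2.14°C

-2.14°C (parcel cooler than environment)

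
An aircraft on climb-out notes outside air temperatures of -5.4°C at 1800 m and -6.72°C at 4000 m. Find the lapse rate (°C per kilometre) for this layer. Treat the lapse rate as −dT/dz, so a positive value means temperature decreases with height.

0.6°C/km

Γ = −ΔT/Δz = (-5.4 − (-6.72)) / (4000 − 1800) m
  = 1.32°C / 2.2 km = 0.6°C/km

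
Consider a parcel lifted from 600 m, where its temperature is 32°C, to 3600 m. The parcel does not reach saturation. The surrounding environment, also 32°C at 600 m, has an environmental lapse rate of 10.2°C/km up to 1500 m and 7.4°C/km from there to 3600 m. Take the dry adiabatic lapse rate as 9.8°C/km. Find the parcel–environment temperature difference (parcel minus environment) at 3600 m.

-4.68°C (parcel cooler than environment)

Parcel:
  Dry to 3600 m: -9.8 × 3 km = -29.4°C, so T = 2.6°C.
Environment:
  Environment, lower layer to 1500 m: -10.2 × 0.9 km = -9.18°C, so T = 22.82°C.
  Environment, upper layer to 3600 m: -7.4 × 2.1 km = -15.54°C, so T = 7.28°C.
T_parcel − T_env = 2.6 − 7.28 = -4.68°C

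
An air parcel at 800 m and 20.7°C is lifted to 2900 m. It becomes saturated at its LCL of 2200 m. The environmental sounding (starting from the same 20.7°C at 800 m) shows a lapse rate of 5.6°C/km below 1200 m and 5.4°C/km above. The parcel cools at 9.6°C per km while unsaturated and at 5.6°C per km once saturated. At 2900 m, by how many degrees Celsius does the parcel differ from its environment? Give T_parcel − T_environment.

Parcel:
  Dry to 2200 m: -9.6 × 1.4 km = -13.44°C, so T = 7.26°C.
  Saturated to 2900 m: -5.6 × 0.7 km = -3.92°C, so T = 3.34°C.
Environment:
  Environment, lower layer to 1200 m: -5.6 × 0.4 km = -2.24°C, so T = 18.46°C.
  Environment, upper layer to 2900 m: -5.4 × 1.7 km = -9.18°C, so T = 9.28°C.
T_parcel − T_env = 3.34 − 9.28 = -5.94°C

-5.94°C (parcel cooler than environment)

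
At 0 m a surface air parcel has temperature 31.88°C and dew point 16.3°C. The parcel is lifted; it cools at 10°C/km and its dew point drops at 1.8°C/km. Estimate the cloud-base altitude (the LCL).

1900 m

T and T_d converge at 10 − 1.8 = 8.2°C per km
Height above start = (31.88 − 16.3) / 8.2 = 1.9 km
LCL altitude = 0 m + 1900 m = 1900 m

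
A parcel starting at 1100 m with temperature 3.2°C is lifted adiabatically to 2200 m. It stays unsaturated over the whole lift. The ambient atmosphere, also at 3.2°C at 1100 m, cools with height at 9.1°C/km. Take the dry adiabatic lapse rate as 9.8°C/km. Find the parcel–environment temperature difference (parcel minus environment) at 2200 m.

Parcel:
  Dry to 2200 m: -9.8 × 1.1 km = -10.78°C, so T = -7.58°C.
Environment:
  Environment to 2200 m: -9.1 × 1.1 km = -10.01°C, so T = -6.81°C.
T_parcel − T_env = -7.58 − (-6.81) = -0.77°C

-0.77°C (parcel cooler than environment)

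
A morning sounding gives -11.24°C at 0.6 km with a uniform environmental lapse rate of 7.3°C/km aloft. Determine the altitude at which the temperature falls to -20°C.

1.8 km

Height above start = (-11.24 − (-20)) / 7.3 = 1.2 km
Altitude = 600 m + 1200 m = 1800 m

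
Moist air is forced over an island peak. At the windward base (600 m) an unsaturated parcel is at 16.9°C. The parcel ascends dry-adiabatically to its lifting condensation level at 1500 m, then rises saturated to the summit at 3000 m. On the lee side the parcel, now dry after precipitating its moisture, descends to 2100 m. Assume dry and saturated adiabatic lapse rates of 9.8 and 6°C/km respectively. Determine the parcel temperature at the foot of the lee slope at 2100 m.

From 600 m to 1500 m (dry): cools by 9.8 × 0.9 = 8.82°C, giving 8.08°C.
From 1500 m to 3000 m (saturated): cools by 6 × 1.5 = 9°C, giving -0.92°C.
From 3000 m to 2100 m (dry descent): warms by 9.8 × 0.9 = 8.82°C, giving 7.9°C.

7.9°C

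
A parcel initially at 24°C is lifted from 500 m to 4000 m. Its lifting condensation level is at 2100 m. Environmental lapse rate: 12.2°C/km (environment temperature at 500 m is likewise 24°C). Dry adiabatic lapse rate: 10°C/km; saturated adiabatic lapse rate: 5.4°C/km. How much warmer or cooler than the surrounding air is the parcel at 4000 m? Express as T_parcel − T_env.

+16.44°C (parcel warmer than environment)

Parcel:
  From 500 m to 2100 m (dry): cools by 10 × 1.6 = 16°C, giving 8°C.
  From 2100 m to 4000 m (saturated): cools by 5.4 × 1.9 = 10.26°C, giving -2.26°C.
Environment:
  From 500 m to 4000 m (environment): cools by 12.2 × 3.5 = 42.7°C, giving -18.7°C.
T_parcel − T_env = -2.26 − (-18.7) = +16.44°C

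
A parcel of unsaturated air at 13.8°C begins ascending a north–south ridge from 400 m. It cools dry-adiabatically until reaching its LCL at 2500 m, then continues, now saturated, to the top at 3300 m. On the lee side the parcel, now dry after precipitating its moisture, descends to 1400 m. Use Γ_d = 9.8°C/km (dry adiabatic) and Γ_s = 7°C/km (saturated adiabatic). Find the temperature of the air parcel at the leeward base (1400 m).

400–2500 m, dry: Δz = 2.1 km ⇒ ΔT = -20.58°C; T = -6.78°C
2500–3300 m, saturated: Δz = 0.8 km ⇒ ΔT = -5.6°C; T = -12.38°C
3300–1400 m, dry descent: Δz = 1.9 km ⇒ ΔT = +18.62°C; T = 6.24°C

6.24°C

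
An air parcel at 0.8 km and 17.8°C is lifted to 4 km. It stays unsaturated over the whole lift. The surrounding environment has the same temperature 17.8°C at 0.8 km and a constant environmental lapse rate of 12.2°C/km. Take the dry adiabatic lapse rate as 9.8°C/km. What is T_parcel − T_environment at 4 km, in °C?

Parcel:
  800–4000 m, dry: Δz = 3.2 km ⇒ ΔT = -31.36°C; T = -13.56°C
Environment:
  800–4000 m, environment: Δz = 3.2 km ⇒ ΔT = -39.04°C; T = -21.24°C
T_parcel − T_env = -13.56 − (-21.24) = +7.68°C

+7.68°C (parcel warmer than environment)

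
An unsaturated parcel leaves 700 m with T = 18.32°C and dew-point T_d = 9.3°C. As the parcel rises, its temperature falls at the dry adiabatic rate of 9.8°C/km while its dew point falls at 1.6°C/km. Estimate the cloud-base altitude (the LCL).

1800 m

T and T_d converge at 9.8 − 1.6 = 8.2°C per km
Height above start = (18.32 − 9.3) / 8.2 = 1.1 km
LCL altitude = 700 m + 1100 m = 1800 m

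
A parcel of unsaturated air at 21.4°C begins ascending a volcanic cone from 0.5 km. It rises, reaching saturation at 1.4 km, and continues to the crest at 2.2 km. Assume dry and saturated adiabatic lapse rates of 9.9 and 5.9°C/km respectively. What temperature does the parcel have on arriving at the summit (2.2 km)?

500 → 1400 m (dry, 9.9°C/km): ΔT = -9.9 × 0.9 = -8.91°C → T = 12.49°C
1400 → 2200 m (saturated, 5.9°C/km): ΔT = -5.9 × 0.8 = -4.72°C → T = 7.77°C

7.77°C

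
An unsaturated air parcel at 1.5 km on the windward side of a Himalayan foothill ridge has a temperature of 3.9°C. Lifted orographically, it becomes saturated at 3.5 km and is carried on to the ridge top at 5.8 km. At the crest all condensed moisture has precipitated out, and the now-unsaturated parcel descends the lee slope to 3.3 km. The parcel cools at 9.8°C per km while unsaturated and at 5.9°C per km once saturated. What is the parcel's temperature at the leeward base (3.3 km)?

From 1500 m to 3500 m (dry): cools by 9.8 × 2 = 19.6°C, giving -15.7°C.
From 3500 m to 5800 m (saturated): cools by 5.9 × 2.3 = 13.57°C, giving -29.27°C.
From 5800 m to 3300 m (dry descent): warms by 9.8 × 2.5 = 24.5°C, giving -4.77°C.

-4.77°C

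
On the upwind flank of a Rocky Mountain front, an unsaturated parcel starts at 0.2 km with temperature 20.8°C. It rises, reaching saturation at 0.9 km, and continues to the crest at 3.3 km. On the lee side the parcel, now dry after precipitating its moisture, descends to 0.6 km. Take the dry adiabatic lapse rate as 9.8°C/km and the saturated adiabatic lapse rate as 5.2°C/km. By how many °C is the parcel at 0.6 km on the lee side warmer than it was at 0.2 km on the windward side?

From 200 m to 900 m (dry): cools by 9.8 × 0.7 = 6.86°C, giving 13.94°C.
From 900 m to 3300 m (saturated): cools by 5.2 × 2.4 = 12.48°C, giving 1.46°C.
From 3300 m to 600 m (dry descent): warms by 9.8 × 2.7 = 26.46°C, giving 27.92°C.
Net change vs windward start: 27.92 − 20.8 = +7.12°C

+7.12°C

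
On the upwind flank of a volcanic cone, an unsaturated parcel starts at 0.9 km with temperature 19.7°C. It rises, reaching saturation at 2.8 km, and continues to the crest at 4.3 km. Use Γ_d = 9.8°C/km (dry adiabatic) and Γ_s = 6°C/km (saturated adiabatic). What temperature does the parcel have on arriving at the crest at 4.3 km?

900–2800 m, dry: Δz = 1.9 km ⇒ ΔT = -18.62°C; T = 1.08°C
2800–4300 m, saturated: Δz = 1.5 km ⇒ ΔT = -9°C; T = -7.92°C

-7.92°C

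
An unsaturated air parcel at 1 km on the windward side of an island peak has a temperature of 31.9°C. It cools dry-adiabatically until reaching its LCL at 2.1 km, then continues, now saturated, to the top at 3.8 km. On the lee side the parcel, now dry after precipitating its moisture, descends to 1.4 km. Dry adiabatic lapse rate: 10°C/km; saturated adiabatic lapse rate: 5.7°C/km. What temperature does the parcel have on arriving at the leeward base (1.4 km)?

1000 → 2100 m (dry, 10°C/km): ΔT = -10 × 1.1 = -11°C → T = 20.9°C
2100 → 3800 m (saturated, 5.7°C/km): ΔT = -5.7 × 1.7 = -9.69°C → T = 11.21°C
3800 → 1400 m (dry descent, 10°C/km): ΔT = +10 × 2.4 = +24°C → T = 35.21°C

35.21°C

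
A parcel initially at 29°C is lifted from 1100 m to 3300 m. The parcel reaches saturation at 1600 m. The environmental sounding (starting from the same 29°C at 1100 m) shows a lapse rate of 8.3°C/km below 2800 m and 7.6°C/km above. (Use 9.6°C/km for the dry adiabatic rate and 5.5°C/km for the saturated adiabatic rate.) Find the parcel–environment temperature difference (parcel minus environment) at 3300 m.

+3.76°C (parcel warmer than environment)

Parcel:
  1100 → 1600 m (dry, 9.6°C/km): ΔT = -9.6 × 0.5 = -4.8°C → T = 24.2°C
  1600 → 3300 m (saturated, 5.5°C/km): ΔT = -5.5 × 1.7 = -9.35°C → T = 14.85°C
Environment:
  1100 → 2800 m (environment, lower layer, 8.3°C/km): ΔT = -8.3 × 1.7 = -14.11°C → T = 14.89°C
  2800 → 3300 m (environment, upper layer, 7.6°C/km): ΔT = -7.6 × 0.5 = -3.8°C → T = 11.09°C
T_parcel − T_env = 14.85 − 11.09 = +3.76°C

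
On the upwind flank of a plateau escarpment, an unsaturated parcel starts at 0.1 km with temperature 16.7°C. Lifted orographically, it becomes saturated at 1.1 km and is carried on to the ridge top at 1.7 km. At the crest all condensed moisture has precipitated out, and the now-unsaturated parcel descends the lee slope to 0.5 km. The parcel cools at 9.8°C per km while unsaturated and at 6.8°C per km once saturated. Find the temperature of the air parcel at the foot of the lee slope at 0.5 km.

14.58°C

Dry to 1100 m: -9.8 × 1 km = -9.8°C, so T = 6.9°C.
Saturated to 1700 m: -6.8 × 0.6 km = -4.08°C, so T = 2.82°C.
Dry descent to 500 m: +9.8 × 1.2 km = +11.76°C, so T = 14.58°C.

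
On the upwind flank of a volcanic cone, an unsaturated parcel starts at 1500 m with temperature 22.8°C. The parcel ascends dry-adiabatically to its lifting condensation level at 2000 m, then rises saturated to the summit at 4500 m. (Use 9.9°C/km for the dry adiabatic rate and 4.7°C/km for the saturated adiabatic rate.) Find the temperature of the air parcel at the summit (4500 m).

6.1°C

Dry to 2000 m: -9.9 × 0.5 km = -4.95°C, so T = 17.85°C.
Saturated to 4500 m: -4.7 × 2.5 km = -11.75°C, so T = 6.1°C.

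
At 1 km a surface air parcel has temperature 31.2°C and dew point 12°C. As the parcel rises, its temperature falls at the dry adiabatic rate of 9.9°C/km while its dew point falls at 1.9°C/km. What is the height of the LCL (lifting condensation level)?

T and T_d converge at 9.9 − 1.9 = 8°C per km
Height above start = (31.2 − 12) / 8 = 2.4 km
LCL altitude = 1000 m + 2400 m = 3400 m

3.4 km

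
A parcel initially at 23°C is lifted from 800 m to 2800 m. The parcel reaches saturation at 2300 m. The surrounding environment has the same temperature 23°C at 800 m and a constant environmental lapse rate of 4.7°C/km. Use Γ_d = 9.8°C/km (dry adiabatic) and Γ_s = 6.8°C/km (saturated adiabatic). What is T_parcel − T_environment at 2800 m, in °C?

Parcel:
  From 800 m to 2300 m (dry): cools by 9.8 × 1.5 = 14.7°C, giving 8.3°C.
  From 2300 m to 2800 m (saturated): cools by 6.8 × 0.5 = 3.4°C, giving 4.9°C.
Environment:
  From 800 m to 2800 m (environment): cools by 4.7 × 2 = 9.4°C, giving 13.6°C.
T_parcel − T_env = 4.9 − 13.6 = -8.7°C

-8.7°C (parcel cooler than environment)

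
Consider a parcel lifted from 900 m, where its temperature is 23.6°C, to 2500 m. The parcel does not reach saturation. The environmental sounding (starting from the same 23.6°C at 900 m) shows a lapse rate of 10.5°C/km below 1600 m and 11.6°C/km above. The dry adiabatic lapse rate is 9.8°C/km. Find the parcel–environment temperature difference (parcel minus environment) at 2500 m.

+2.11°C (parcel warmer than environment)

Parcel:
  From 900 m to 2500 m (dry): cools by 9.8 × 1.6 = 15.68°C, giving 7.92°C.
Environment:
  From 900 m to 1600 m (environment, lower layer): cools by 10.5 × 0.7 = 7.35°C, giving 16.25°C.
  From 1600 m to 2500 m (environment, upper layer): cools by 11.6 × 0.9 = 10.44°C, giving 5.81°C.
T_parcel − T_env = 7.92 − 5.81 = +2.11°C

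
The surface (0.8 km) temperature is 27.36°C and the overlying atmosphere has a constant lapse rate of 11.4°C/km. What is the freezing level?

3.2 km

Height above start = (27.36 − 0) / 11.4 = 2.4 km
Altitude = 800 m + 2400 m = 3200 m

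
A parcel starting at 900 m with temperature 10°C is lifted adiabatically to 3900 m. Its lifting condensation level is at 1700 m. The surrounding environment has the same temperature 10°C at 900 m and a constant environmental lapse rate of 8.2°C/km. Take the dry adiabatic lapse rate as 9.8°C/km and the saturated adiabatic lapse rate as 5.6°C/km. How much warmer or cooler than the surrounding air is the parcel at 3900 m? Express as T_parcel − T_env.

Parcel:
  900–1700 m, dry: Δz = 0.8 km ⇒ ΔT = -7.84°C; T = 2.16°C
  1700–3900 m, saturated: Δz = 2.2 km ⇒ ΔT = -12.32°C; T = -10.16°C
Environment:
  900–3900 m, environment: Δz = 3 km ⇒ ΔT = -24.6°C; T = -14.6°C
T_parcel − T_env = -10.16 − (-14.6) = +4.44°C

+4.44°C (parcel warmer than environment)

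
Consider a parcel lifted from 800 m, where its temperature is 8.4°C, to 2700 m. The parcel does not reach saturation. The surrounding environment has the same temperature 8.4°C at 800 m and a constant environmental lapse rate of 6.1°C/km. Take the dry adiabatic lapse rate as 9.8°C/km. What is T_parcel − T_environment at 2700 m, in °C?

-7.03°C (parcel cooler than environment)

Parcel:
  From 800 m to 2700 m (dry): cools by 9.8 × 1.9 = 18.62°C, giving -10.22°C.
Environment:
  From 800 m to 2700 m (environment): cools by 6.1 × 1.9 = 11.59°C, giving -3.19°C.
T_parcel − T_env = -10.22 − (-3.19) = -7.03°C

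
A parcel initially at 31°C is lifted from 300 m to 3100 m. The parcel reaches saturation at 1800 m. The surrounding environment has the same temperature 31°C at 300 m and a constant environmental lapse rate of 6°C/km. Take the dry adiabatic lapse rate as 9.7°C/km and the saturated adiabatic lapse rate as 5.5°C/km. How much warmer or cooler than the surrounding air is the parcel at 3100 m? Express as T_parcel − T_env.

Parcel:
  300–1800 m, dry: Δz = 1.5 km ⇒ ΔT = -14.55°C; T = 16.45°C
  1800–3100 m, saturated: Δz = 1.3 km ⇒ ΔT = -7.15°C; T = 9.3°C
Environment:
  300–3100 m, environment: Δz = 2.8 km ⇒ ΔT = -16.8°C; T = 14.2°C
T_parcel − T_env = 9.3 − 14.2 = -4.9°C

-4.9°C (parcel cooler than environment)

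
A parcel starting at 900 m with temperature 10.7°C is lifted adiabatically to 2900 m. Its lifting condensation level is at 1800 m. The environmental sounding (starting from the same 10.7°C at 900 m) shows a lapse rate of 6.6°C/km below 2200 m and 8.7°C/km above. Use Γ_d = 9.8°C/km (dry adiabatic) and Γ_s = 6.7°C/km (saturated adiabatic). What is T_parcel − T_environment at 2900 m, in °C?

Parcel:
  Dry to 1800 m: -9.8 × 0.9 km = -8.82°C, so T = 1.88°C.
  Saturated to 2900 m: -6.7 × 1.1 km = -7.37°C, so T = -5.49°C.
Environment:
  Environment, lower layer to 2200 m: -6.6 × 1.3 km = -8.58°C, so T = 2.12°C.
  Environment, upper layer to 2900 m: -8.7 × 0.7 km = -6.09°C, so T = -3.97°C.
T_parcel − T_env = -5.49 − (-3.97) = -1.52°C

-1.52°C (parcel cooler than environment)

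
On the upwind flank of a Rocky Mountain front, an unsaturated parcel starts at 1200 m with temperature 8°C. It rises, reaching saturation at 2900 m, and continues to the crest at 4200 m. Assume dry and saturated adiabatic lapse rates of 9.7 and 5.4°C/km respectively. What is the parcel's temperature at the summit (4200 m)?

-15.51°C

1200 → 2900 m (dry, 9.7°C/km): ΔT = -9.7 × 1.7 = -16.49°C → T = -8.49°C
2900 → 4200 m (saturated, 5.4°C/km): ΔT = -5.4 × 1.3 = -7.02°C → T = -15.51°C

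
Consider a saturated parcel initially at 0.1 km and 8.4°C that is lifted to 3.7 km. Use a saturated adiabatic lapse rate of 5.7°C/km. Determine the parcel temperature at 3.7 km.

-12.12°C

100 → 3700 m (saturated adiabatic, 5.7°C/km): ΔT = -5.7 × 3.6 = -20.52°C → T = -12.12°C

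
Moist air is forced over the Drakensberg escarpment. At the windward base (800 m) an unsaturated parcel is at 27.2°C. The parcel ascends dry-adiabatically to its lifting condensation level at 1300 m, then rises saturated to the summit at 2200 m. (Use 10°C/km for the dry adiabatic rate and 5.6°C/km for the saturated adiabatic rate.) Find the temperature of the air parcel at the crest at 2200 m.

17.16°C

800 → 1300 m (dry, 10°C/km): ΔT = -10 × 0.5 = -5°C → T = 22.2°C
1300 → 2200 m (saturated, 5.6°C/km): ΔT = -5.6 × 0.9 = -5.04°C → T = 17.16°C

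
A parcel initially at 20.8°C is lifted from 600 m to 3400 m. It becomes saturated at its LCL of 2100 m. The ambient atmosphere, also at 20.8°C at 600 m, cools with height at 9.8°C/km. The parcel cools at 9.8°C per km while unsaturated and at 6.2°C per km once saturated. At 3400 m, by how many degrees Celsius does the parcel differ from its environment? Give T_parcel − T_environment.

+4.68°C (parcel warmer than environment)

Parcel:
  600 → 2100 m (dry, 9.8°C/km): ΔT = -9.8 × 1.5 = -14.7°C → T = 6.1°C
  2100 → 3400 m (saturated, 6.2°C/km): ΔT = -6.2 × 1.3 = -8.06°C → T = -1.96°C
Environment:
  600 → 3400 m (environment, 9.8°C/km): ΔT = -9.8 × 2.8 = -27.44°C → T = -6.64°C
T_parcel − T_env = -1.96 − (-6.64) = +4.68°C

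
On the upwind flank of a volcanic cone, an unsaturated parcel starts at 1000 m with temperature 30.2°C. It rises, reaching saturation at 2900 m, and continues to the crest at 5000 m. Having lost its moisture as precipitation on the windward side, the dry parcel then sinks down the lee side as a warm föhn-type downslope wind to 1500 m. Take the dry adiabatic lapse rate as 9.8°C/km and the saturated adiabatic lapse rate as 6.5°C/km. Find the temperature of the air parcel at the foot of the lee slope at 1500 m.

32.23°C

1000 → 2900 m (dry, 9.8°C/km): ΔT = -9.8 × 1.9 = -18.62°C → T = 11.58°C
2900 → 5000 m (saturated, 6.5°C/km): ΔT = -6.5 × 2.1 = -13.65°C → T = -2.07°C
5000 → 1500 m (dry descent, 9.8°C/km): ΔT = +9.8 × 3.5 = +34.3°C → T = 32.23°C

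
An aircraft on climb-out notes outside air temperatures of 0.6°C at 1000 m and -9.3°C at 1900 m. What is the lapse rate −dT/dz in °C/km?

11°C/km

Γ = −ΔT/Δz = (0.6 − (-9.3)) / (1900 − 1000) m
  = 9.9°C / 0.9 km = 11°C/km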